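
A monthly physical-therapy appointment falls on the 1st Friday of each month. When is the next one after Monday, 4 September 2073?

September 2073 starts on a Friday, so its 1st Friday is 1 September 2073.
That is not after 4 September 2073, so look at October 2073.
October 2073 starts on a Sunday, so its 1st Friday is 6 October 2073 (5 days in).

6 October 2073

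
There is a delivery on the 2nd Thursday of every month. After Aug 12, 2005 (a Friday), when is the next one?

Sep 8, 2005

Aug 2005 starts on a Monday; its first Thursday is the 4th, so the 2nd Thursday is the 11th — Aug 11, 2005.
That is not after Aug 12, 2005, so look at Sep 2005.
Sep 2005 starts on a Thursday; its first Thursday is the 1st, so the 2nd Thursday is the 8th — Sep 8, 2005.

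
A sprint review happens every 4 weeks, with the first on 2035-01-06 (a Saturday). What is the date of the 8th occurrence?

The 8th occurrence is 7 intervals after the first: 7 × 28 = 196 days after 2035-01-06.
January has 31 days — 25 days to the end of January leaves 171.
February has 28 days (143 left).
March has 31 days (112 left).
April has 30 days (82 left).
May has 31 days (51 left).
June has 30 days (21 left).
21 days into July → 2035-07-21.

2035-07-21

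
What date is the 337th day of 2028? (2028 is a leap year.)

2028-12-02

January has 31 days (337 − 31 = 306 remain).
February has 29 days (306 − 29 = 277 remain).
March has 31 days (277 − 31 = 246 remain).
April has 30 days (246 − 30 = 216 remain).
May has 31 days (216 − 31 = 185 remain).
June has 30 days (185 − 30 = 155 remain).
July has 31 days (155 − 31 = 124 remain).
August has 31 days (124 − 31 = 93 remain).
September has 30 days (93 − 30 = 63 remain).
October has 31 days (63 − 31 = 32 remain).
November has 30 days (32 − 30 = 2 remain).
2 into December → December 2.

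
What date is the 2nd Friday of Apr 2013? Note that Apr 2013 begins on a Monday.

Apr 12, 2013

Apr 2013 begins on a Monday, so the first Friday is Apr 5 (4 days later).
The 2nd Friday is 1 weeks later: 5 + 7 = 12.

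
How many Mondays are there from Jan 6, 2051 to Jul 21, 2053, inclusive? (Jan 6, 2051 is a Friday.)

133

Jan 6, 2051 is a Friday; the first Monday on or after it is Jan 9, 2051 (3 days later).
From Jan 9, 2051 to Jul 21, 2053: 356 + 366 + 202 = 924 days (rest of 2051, 2052, to Jul 21, 2053 in 2053).
924 ÷ 7 = 132 full weeks with remainder 0, so 132 more Mondays after the first → 133.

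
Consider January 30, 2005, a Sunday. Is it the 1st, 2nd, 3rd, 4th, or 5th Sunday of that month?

5th

Day 30 falls in week ⌈30/7⌉ of the month.
Days 1–7 hold the 1st Sunday, 8–14 the 2nd, 15–21 the 3rd, 22–28 the 4th, 29–31 the 5th.
30 is in the range for the 5th.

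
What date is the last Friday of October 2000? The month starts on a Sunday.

October 2000 begins on a Sunday, so the first Friday is October 6 (5 days later).
October 2000 has 31 days. Adding weeks: 6, 13, 20, 27 — the last one ≤ 31 is the 27th.

27 October 2000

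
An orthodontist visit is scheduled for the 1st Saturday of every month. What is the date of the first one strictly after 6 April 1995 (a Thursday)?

6 May 1995

April 1995 starts on a Saturday, so its 1st Saturday is 1 April 1995.
That is not after 6 April 1995, so look at May 1995.
May 1995 starts on a Monday, so its 1st Saturday is 6 May 1995 (5 days in).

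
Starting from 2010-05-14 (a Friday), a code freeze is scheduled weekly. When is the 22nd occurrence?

2010-10-08

The 22nd occurrence is 21 intervals after the first: 21 × 7 = 147 days after 2010-05-14.
May has 31 days — 17 days to the end of May leaves 130.
June has 30 days (100 left).
July has 31 days (69 left).
August has 31 days (38 left).
September has 30 days (8 left).
8 days into October → 2010-10-08.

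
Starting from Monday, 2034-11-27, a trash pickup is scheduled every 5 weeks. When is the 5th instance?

The 5th occurrence is 4 intervals after the first: 4 × 35 = 140 days after 2034-11-27.
November has 30 days — 3 days to the end of November leaves 137.
December has 31 days (106 left).
January has 31 days (75 left).
February has 28 days (47 left).
March has 31 days (16 left).
16 days into April → 2035-04-16.

2035-04-16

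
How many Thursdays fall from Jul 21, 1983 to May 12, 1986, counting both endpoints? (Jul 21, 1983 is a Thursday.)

147

Jul 21, 1983 is a Thursday; the first Thursday on or after it is Jul 21, 1983.
From Jul 21, 1983 to May 12, 1986: 163 + 366 + 365 + 132 = 1026 days (rest of 1983, 1984, 1985, to May 12, 1986 in 1986).
1026 ÷ 7 = 146 full weeks with remainder 4, so 146 more Thursdays after the first → 147.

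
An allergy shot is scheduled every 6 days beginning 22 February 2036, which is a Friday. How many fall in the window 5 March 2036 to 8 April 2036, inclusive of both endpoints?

6

Occurrences land 6·i days after 22 February 2036 for i = 0, 1, 2, …
5 March 2036 is 12 days after the start; 12 ÷ 6 = 2 remainder 0. First occurrence in the window: #3 on 5 March 2036 (2×6 = 12 days in).
8 April 2036 is 46 days after the start; 46 ÷ 6 = 7 remainder 4. Last occurrence in the window: #8 on 4 April 2036.
Occurrences #3 through #8: 6 in total.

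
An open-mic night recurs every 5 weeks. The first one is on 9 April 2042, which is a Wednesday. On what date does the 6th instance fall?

1 October 2042

The 6th occurrence is 5 intervals after the first: 5 × 35 = 175 days after 9 April 2042.
April has 30 days — 21 days to the end of April leaves 154.
May has 31 days (123 left).
June has 30 days (93 left).
July has 31 days (62 left).
August has 31 days (31 left).
September has 30 days (1 left).
1 day into October → 1 October 2042.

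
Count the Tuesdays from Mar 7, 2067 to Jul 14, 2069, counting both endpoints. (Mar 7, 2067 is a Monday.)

Mar 7, 2067 is a Monday; the first Tuesday on or after it is Mar 8, 2067 (1 day later).
From Mar 8, 2067 to Jul 14, 2069: 298 + 366 + 195 = 859 days (rest of 2067, 2068, to Jul 14, 2069 in 2069).
859 ÷ 7 = 122 full weeks with remainder 5, so 122 more Tuesdays after the first → 123.

123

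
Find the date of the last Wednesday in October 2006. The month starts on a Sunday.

25 October 2006

October 2006 begins on a Sunday, so the first Wednesday is October 4 (3 days later).
October 2006 has 31 days. Adding weeks: 4, 11, 18, 25 — the last one ≤ 31 is the 25th.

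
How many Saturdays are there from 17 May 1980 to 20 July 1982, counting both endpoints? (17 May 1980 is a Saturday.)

17 May 1980 is a Saturday; the first Saturday on or after it is 17 May 1980.
From 17 May 1980 to 20 July 1982: 228 + 365 + 201 = 794 days (rest of 1980, 1981, to 20 July 1982 in 1982).
794 ÷ 7 = 113 full weeks with remainder 3, so 113 more Saturdays after the first → 114.

114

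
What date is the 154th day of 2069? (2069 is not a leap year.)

January has 31 days (154 − 31 = 123 remain).
February has 28 days (123 − 28 = 95 remain).
March has 31 days (95 − 31 = 64 remain).
April has 30 days (64 − 30 = 34 remain).
May has 31 days (34 − 31 = 3 remain).
3 into June → June 3.

2069-06-03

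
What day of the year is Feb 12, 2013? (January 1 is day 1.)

Days in months before Feb: 31 = 31.
Plus 12 days into Feb → day 43.

43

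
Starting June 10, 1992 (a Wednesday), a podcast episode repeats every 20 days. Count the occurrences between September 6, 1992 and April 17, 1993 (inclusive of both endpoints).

Occurrences land 20·i days after June 10, 1992 for i = 0, 1, 2, …
September 6, 1992 is 88 days after the start; 88 ÷ 20 = 4 remainder 8; since the remainder is 8, round up to i = 5. First occurrence in the window: #6 on September 18, 1992 (5×20 = 100 days in).
April 17, 1993 is 311 days after the start; 311 ÷ 20 = 15 remainder 11. Last occurrence in the window: #16 on April 6, 1993.
Occurrences #6 through #16: 11 in total.

11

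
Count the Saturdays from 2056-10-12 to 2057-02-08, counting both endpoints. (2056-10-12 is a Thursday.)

17

2056-10-12 is a Thursday; the first Saturday on or after it is 2056-10-14 (2 days later).
From 2056-10-14 to 2057-02-08: 17 + 30 + 31 + 31 + 8 = 117 days (rest of October, November, December, January, February).
117 ÷ 7 = 16 full weeks with remainder 5, so 16 more Saturdays after the first → 17.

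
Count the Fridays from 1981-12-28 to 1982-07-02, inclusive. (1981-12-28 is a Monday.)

27

1981-12-28 is a Monday; the first Friday on or after it is 1982-01-01 (4 days later).
From 1982-01-01 to 1982-07-02: 30 + 28 + 31 + 30 + 31 + 30 + 2 = 182 days (rest of January, February, March, April, May, June, July).
182 ÷ 7 = 26 full weeks with remainder 0, so 26 more Fridays after the first → 27.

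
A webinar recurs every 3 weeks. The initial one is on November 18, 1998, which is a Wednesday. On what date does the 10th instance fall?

May 26, 1999

The 10th occurrence is 9 intervals after the first: 9 × 21 = 189 days after November 18, 1998.
November has 30 days — 12 days to the end of November leaves 177.
December has 31 days (146 left).
January has 31 days (115 left).
February has 28 days (87 left).
March has 31 days (56 left).
April has 30 days (26 left).
26 days into May → May 26, 1999.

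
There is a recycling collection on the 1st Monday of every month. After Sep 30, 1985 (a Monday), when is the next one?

Sep 1985 starts on a Sunday, so its 1st Monday is Sep 2, 1985 (1 day in).
That is not after Sep 30, 1985, so look at Oct 1985.
Oct 1985 starts on a Tuesday, so its 1st Monday is Oct 7, 1985 (6 days in).

Oct 7, 1985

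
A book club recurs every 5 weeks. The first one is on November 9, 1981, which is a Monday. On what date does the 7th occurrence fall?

The 7th occurrence is 6 intervals after the first: 6 × 35 = 210 days after November 9, 1981.
November has 30 days — 21 days to the end of November leaves 189.
December has 31 days (158 left).
January has 31 days (127 left).
February has 28 days (99 left).
March has 31 days (68 left).
April has 30 days (38 left).
May has 31 days (7 left).
7 days into June → June 7, 1982.

June 7, 1982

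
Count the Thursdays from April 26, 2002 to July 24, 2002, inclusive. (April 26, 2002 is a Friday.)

April 26, 2002 is a Friday; the first Thursday on or after it is May 2, 2002 (6 days later).
From May 2, 2002 to July 24, 2002: 29 + 30 + 24 = 83 days (rest of May, June, July).
83 ÷ 7 = 11 full weeks with remainder 6, so 11 more Thursdays after the first → 12.

12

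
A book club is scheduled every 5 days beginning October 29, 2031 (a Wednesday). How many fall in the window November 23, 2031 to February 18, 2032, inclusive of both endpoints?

18

Occurrences land 5·i days after October 29, 2031 for i = 0, 1, 2, …
November 23, 2031 is 25 days after the start; 25 ÷ 5 = 5 remainder 0. First occurrence in the window: #6 on November 23, 2031 (5×5 = 25 days in).
February 18, 2032 is 112 days after the start; 112 ÷ 5 = 22 remainder 2. Last occurrence in the window: #23 on February 16, 2032.
Occurrences #6 through #23: 18 in total.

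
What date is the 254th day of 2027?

11 September 2027

January has 31 days (254 − 31 = 223 remain).
February has 28 days (223 − 28 = 195 remain).
March has 31 days (195 − 31 = 164 remain).
April has 30 days (164 − 30 = 134 remain).
May has 31 days (134 − 31 = 103 remain).
June has 30 days (103 − 30 = 73 remain).
July has 31 days (73 − 31 = 42 remain).
August has 31 days (42 − 31 = 11 remain).
11 into September → September 11.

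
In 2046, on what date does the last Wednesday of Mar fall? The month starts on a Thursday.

Mar 28, 2046

Mar 2046 begins on a Thursday, so the first Wednesday is Mar 7 (6 days later).
Mar 2046 has 31 days. Adding weeks: 7, 14, 21, 28 — the last one ≤ 31 is the 28th.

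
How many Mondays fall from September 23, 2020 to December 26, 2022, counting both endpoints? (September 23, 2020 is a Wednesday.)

September 23, 2020 is a Wednesday; the first Monday on or after it is September 28, 2020 (5 days later).
From September 28, 2020 to December 26, 2022: 94 + 365 + 360 = 819 days (rest of 2020, 2021, to December 26, 2022 in 2022).
819 ÷ 7 = 117 full weeks with remainder 0, so 117 more Mondays after the first → 118.

118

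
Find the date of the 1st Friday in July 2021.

The first Friday of July 2021 is July 2.

2 July 2021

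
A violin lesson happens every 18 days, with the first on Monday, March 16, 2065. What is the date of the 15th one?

The 15th occurrence is 14 intervals after the first: 14 × 18 = 252 days after March 16, 2065.
March has 31 days — 15 days to the end of March leaves 237.
April has 30 days (207 left).
May has 31 days (176 left).
June has 30 days (146 left).
July has 31 days (115 left).
August has 31 days (84 left).
September has 30 days (54 left).
October has 31 days (23 left).
23 days into November → November 23, 2065.

November 23, 2065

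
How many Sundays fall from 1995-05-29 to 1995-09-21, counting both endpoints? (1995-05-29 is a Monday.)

1995-05-29 is a Monday; the first Sunday on or after it is 1995-06-04 (6 days later).
From 1995-06-04 to 1995-09-21: 26 + 31 + 31 + 21 = 109 days (rest of June, July, August, September).
109 ÷ 7 = 15 full weeks with remainder 4, so 15 more Sundays after the first → 16.

16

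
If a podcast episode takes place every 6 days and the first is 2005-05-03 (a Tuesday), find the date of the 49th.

2006-02-15

The 49th occurrence is 48 intervals after the first: 48 × 6 = 288 days after 2005-05-03.
May has 31 days — 28 days to the end of May leaves 260.
June has 30 days (230 left).
July has 31 days (199 left).
August has 31 days (168 left).
September has 30 days (138 left).
October has 31 days (107 left).
November has 30 days (77 left).
December has 31 days (46 left).
January has 31 days (15 left).
15 days into February → 2006-02-15.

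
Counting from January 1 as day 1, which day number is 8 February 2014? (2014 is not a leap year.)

39

Days in months before February: 31 = 31.
Plus 8 days into February → day 39.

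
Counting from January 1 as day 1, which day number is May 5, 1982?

Days in months before May: 31 + 28 + 31 + 30 = 120.
Plus 5 days into May → day 125.

125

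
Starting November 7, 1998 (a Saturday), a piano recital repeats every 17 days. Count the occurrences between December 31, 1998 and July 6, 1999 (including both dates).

Occurrences land 17·i days after November 7, 1998 for i = 0, 1, 2, …
December 31, 1998 is 54 days after the start; 54 ÷ 17 = 3 remainder 3; since the remainder is 3, round up to i = 4. First occurrence in the window: #5 on January 14, 1999 (4×17 = 68 days in).
July 6, 1999 is 241 days after the start; 241 ÷ 17 = 14 remainder 3. Last occurrence in the window: #15 on July 3, 1999.
Occurrences #5 through #15: 11 in total.

11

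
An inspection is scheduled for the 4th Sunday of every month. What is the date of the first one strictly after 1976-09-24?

1976-09-26

September 1976 starts on a Wednesday; its first Sunday is the 5th, so the 4th Sunday is the 26th — 1976-09-26.
1976-09-26 is after 1976-09-24, so that is the next one.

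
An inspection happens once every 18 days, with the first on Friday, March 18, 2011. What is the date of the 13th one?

October 20, 2011

The 13th occurrence is 12 intervals after the first: 12 × 18 = 216 days after March 18, 2011.
March has 31 days — 13 days to the end of March leaves 203.
April has 30 days (173 left).
May has 31 days (142 left).
June has 30 days (112 left).
July has 31 days (81 left).
August has 31 days (50 left).
September has 30 days (20 left).
20 days into October → October 20, 2011.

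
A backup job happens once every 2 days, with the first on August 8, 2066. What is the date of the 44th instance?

The 44th occurrence is 43 intervals after the first: 43 × 2 = 86 days after August 8, 2066.
August has 31 days — 23 days to the end of August leaves 63.
September has 30 days (33 left).
October has 31 days (2 left).
2 days into November → November 2, 2066.

November 2, 2066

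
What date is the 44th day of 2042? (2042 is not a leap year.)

13 February 2042

January has 31 days (44 − 31 = 13 remain).
13 into February → February 13.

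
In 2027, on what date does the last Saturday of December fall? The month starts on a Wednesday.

December 2027 begins on a Wednesday, so the first Saturday is December 4 (3 days later).
December 2027 has 31 days. Adding weeks: 4, 11, 18, 25 — the last one ≤ 31 is the 25th.

December 25, 2027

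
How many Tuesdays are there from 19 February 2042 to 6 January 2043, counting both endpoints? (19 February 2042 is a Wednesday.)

19 February 2042 is a Wednesday; the first Tuesday on or after it is 25 February 2042 (6 days later).
From 25 February 2042 to 6 January 2043: 309 + 6 = 315 days (rest of 2042, to 6 January 2043 in 2043).
315 ÷ 7 = 45 full weeks with remainder 0, so 45 more Tuesdays after the first → 46.

46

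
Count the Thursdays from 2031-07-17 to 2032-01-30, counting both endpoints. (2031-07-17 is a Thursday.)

29

2031-07-17 is a Thursday; the first Thursday on or after it is 2031-07-17.
From 2031-07-17 to 2032-01-30: 14 + 31 + 30 + 31 + 30 + 31 + 30 = 197 days (rest of July, August, September, October, November, December, January).
197 ÷ 7 = 28 full weeks with remainder 1, so 28 more Thursdays after the first → 29.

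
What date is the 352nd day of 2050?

2050-12-18

January has 31 days (352 − 31 = 321 remain).
February has 28 days (321 − 28 = 293 remain).
March has 31 days (293 − 31 = 262 remain).
April has 30 days (262 − 30 = 232 remain).
May has 31 days (232 − 31 = 201 remain).
June has 30 days (201 − 30 = 171 remain).
July has 31 days (171 − 31 = 140 remain).
August has 31 days (140 − 31 = 109 remain).
September has 30 days (109 − 30 = 79 remain).
October has 31 days (79 − 31 = 48 remain).
November has 30 days (48 − 30 = 18 remain).
18 into December → December 18.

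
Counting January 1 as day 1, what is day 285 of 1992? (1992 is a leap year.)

January has 31 days (285 − 31 = 254 remain).
February has 29 days (254 − 29 = 225 remain).
March has 31 days (225 − 31 = 194 remain).
April has 30 days (194 − 30 = 164 remain).
May has 31 days (164 − 31 = 133 remain).
June has 30 days (133 − 30 = 103 remain).
July has 31 days (103 − 31 = 72 remain).
August has 31 days (72 − 31 = 41 remain).
September has 30 days (41 − 30 = 11 remain).
11 into October → October 11.

11 October 1992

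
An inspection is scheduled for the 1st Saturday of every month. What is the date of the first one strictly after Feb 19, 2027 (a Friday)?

Feb 2027 starts on a Monday, so its 1st Saturday is Feb 6, 2027 (5 days in).
That is not after Feb 19, 2027, so look at Mar 2027.
Mar 2027 starts on a Monday, so its 1st Saturday is Mar 6, 2027 (5 days in).

Mar 6, 2027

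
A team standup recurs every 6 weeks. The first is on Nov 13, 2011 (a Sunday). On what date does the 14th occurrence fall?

The 14th occurrence is 13 intervals after the first: 13 × 42 = 546 days after Nov 13, 2011.
Nov has 30 days — 17 days to the end of Nov leaves 529.
From end of Nov to end of 2011 is 31 days (498 left).
2012 has 366 days (132 left).
Jan has 31 days (101 left).
Feb has 28 days (73 left).
Mar has 31 days (42 left).
Apr has 30 days (12 left).
12 days into May → May 12, 2013.

May 12, 2013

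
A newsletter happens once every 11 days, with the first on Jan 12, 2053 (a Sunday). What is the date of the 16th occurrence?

The 16th occurrence is 15 intervals after the first: 15 × 11 = 165 days after Jan 12, 2053.
Jan has 31 days — 19 days to the end of Jan leaves 146.
Feb has 28 days (118 left).
Mar has 31 days (87 left).
Apr has 30 days (57 left).
May has 31 days (26 left).
26 days into Jun → Jun 26, 2053.

Jun 26, 2053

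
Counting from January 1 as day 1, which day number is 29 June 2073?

Days in months before June: 31 + 28 + 31 + 30 + 31 = 151.
Plus 29 days into June → day 180.

180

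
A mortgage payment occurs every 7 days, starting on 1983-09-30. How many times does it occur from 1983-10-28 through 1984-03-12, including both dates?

Occurrences land 7·i days after 1983-09-30 for i = 0, 1, 2, …
1983-10-28 is 28 days after the start; 28 ÷ 7 = 4 remainder 0. First occurrence in the window: #5 on 1983-10-28 (4×7 = 28 days in).
1984-03-12 is 164 days after the start; 164 ÷ 7 = 23 remainder 3. Last occurrence in the window: #24 on 1984-03-09.
Occurrences #5 through #24: 20 in total.

20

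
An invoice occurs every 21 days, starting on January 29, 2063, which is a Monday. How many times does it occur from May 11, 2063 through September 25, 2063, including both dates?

7

Occurrences land 21·i days after January 29, 2063 for i = 0, 1, 2, …
May 11, 2063 is 102 days after the start; 102 ÷ 21 = 4 remainder 18; since the remainder is 18, round up to i = 5. First occurrence in the window: #6 on May 14, 2063 (5×21 = 105 days in).
September 25, 2063 is 239 days after the start; 239 ÷ 21 = 11 remainder 8. Last occurrence in the window: #12 on September 17, 2063.
Occurrences #6 through #12: 7 in total.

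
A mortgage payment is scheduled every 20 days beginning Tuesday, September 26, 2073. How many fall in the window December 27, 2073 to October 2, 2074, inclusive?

14

Occurrences land 20·i days after September 26, 2073 for i = 0, 1, 2, …
December 27, 2073 is 92 days after the start; 92 ÷ 20 = 4 remainder 12; since the remainder is 12, round up to i = 5. First occurrence in the window: #6 on January 4, 2074 (5×20 = 100 days in).
October 2, 2074 is 371 days after the start; 371 ÷ 20 = 18 remainder 11. Last occurrence in the window: #19 on September 21, 2074.
Occurrences #6 through #19: 14 in total.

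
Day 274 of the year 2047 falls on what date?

October 1, 2047

January has 31 days (274 − 31 = 243 remain).
February has 28 days (243 − 28 = 215 remain).
March has 31 days (215 − 31 = 184 remain).
April has 30 days (184 − 30 = 154 remain).
May has 31 days (154 − 31 = 123 remain).
June has 30 days (123 − 30 = 93 remain).
July has 31 days (93 − 31 = 62 remain).
August has 31 days (62 − 31 = 31 remain).
September has 30 days (31 − 30 = 1 remain).
1 into October → October 1.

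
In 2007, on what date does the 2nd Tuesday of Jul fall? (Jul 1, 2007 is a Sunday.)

Jul 10, 2007

Jul 2007 begins on a Sunday, so the first Tuesday is Jul 3 (2 days later).
The 2nd Tuesday is 1 weeks later: 3 + 7 = 10.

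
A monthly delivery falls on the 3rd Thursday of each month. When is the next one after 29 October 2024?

21 November 2024

October 2024 starts on a Tuesday; its first Thursday is the 3rd, so the 3rd Thursday is the 17th — 17 October 2024.
That is not after 29 October 2024, so look at November 2024.
November 2024 starts on a Friday; its first Thursday is the 7th, so the 3rd Thursday is the 21st — 21 November 2024.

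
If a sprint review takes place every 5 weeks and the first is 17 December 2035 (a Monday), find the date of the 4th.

31 March 2036

The 4th occurrence is 3 intervals after the first: 3 × 35 = 105 days after 17 December 2035.
December has 31 days — 14 days to the end of December leaves 91.
January has 31 days (60 left).
February has 29 days (31 left).
31 days into March → 31 March 2036.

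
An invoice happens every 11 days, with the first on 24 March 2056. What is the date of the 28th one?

15 January 2057

The 28th occurrence is 27 intervals after the first: 27 × 11 = 297 days after 24 March 2056.
March has 31 days — 7 days to the end of March leaves 290.
April has 30 days (260 left).
May has 31 days (229 left).
June has 30 days (199 left).
July has 31 days (168 left).
August has 31 days (137 left).
September has 30 days (107 left).
October has 31 days (76 left).
November has 30 days (46 left).
December has 31 days (15 left).
15 days into January → 15 January 2057.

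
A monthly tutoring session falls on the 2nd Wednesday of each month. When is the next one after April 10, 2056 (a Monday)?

April 2056 starts on a Saturday; its first Wednesday is the 5th, so the 2nd Wednesday is the 12th — April 12, 2056.
April 12, 2056 is after April 10, 2056, so that is the next one.

April 12, 2056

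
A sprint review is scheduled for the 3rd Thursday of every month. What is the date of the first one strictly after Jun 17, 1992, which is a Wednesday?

Jun 1992 starts on a Monday; its first Thursday is the 4th, so the 3rd Thursday is the 18th — Jun 18, 1992.
Jun 18, 1992 is after Jun 17, 1992, so that is the next one.

Jun 18, 1992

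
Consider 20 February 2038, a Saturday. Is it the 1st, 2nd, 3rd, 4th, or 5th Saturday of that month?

Day 20 falls in week ⌈20/7⌉ of the month.
Days 1–7 hold the 1st Saturday, 8–14 the 2nd, 15–21 the 3rd, 22–28 the 4th, 29–31 the 5th.
20 is in the range for the 3rd.

3rd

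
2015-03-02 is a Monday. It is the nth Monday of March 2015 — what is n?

1st

Day 2 falls in week ⌈2/7⌉ of the month.
Days 1–7 hold the 1st Monday, 8–14 the 2nd, 15–21 the 3rd, 22–28 the 4th, 29–31 the 5th.
2 is in the range for the 1st.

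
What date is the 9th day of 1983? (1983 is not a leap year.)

9 into January → January 9.

9 January 1983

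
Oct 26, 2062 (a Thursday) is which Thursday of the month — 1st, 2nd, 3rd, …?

4th

Day 26 falls in week ⌈26/7⌉ of the month.
Days 1–7 hold the 1st Thursday, 8–14 the 2nd, 15–21 the 3rd, 22–28 the 4th, 29–31 the 5th.
26 is in the range for the 4th.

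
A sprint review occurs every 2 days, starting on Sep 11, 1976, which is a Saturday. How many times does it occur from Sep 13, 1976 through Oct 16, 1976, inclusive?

Occurrences land 2·i days after Sep 11, 1976 for i = 0, 1, 2, …
Sep 13, 1976 is 2 days after the start; 2 ÷ 2 = 1 remainder 0. First occurrence in the window: #2 on Sep 13, 1976 (1×2 = 2 days in).
Oct 16, 1976 is 35 days after the start; 35 ÷ 2 = 17 remainder 1. Last occurrence in the window: #18 on Oct 15, 1976.
Occurrences #2 through #18: 17 in total.

17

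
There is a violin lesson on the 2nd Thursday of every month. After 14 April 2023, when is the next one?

April 2023 starts on a Saturday; its first Thursday is the 6th, so the 2nd Thursday is the 13th — 13 April 2023.
That is not after 14 April 2023, so look at May 2023.
May 2023 starts on a Monday; its first Thursday is the 4th, so the 2nd Thursday is the 11th — 11 May 2023.

11 May 2023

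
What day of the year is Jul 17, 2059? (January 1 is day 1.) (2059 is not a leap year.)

198

Days in months before Jul: 31 + 28 + 31 + 30 + 31 + 30 = 181.
Plus 17 days into Jul → day 198.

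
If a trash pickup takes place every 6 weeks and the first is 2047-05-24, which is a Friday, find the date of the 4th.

The 4th occurrence is 3 intervals after the first: 3 × 42 = 126 days after 2047-05-24.
May has 31 days — 7 days to the end of May leaves 119.
June has 30 days (89 left).
July has 31 days (58 left).
August has 31 days (27 left).
27 days into September → 2047-09-27.

2047-09-27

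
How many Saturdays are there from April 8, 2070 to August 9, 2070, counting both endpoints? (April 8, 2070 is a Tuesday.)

18

April 8, 2070 is a Tuesday; the first Saturday on or after it is April 12, 2070 (4 days later).
From April 12, 2070 to August 9, 2070: 18 + 31 + 30 + 31 + 9 = 119 days (rest of April, May, June, July, August).
119 ÷ 7 = 17 full weeks with remainder 0, so 17 more Saturdays after the first → 18.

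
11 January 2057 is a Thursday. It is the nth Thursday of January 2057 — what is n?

Day 11 falls in week ⌈11/7⌉ of the month.
Days 1–7 hold the 1st Thursday, 8–14 the 2nd, 15–21 the 3rd, 22–28 the 4th, 29–31 the 5th.
11 is in the range for the 2nd.

2nd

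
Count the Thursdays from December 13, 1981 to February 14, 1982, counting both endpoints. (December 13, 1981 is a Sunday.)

December 13, 1981 is a Sunday; the first Thursday on or after it is December 17, 1981 (4 days later).
From December 17, 1981 to February 14, 1982: 14 + 31 + 14 = 59 days (rest of December, January, February).
59 ÷ 7 = 8 full weeks with remainder 3, so 8 more Thursdays after the first → 9.

9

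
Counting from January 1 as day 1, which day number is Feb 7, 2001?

Days in months before Feb: 31 = 31.
Plus 7 days into Feb → day 38.

38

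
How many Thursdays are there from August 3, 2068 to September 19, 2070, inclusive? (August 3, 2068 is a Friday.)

August 3, 2068 is a Friday; the first Thursday on or after it is August 9, 2068 (6 days later).
From August 9, 2068 to September 19, 2070: 144 + 365 + 262 = 771 days (rest of 2068, 2069, to September 19, 2070 in 2070).
771 ÷ 7 = 110 full weeks with remainder 1, so 110 more Thursdays after the first → 111.

111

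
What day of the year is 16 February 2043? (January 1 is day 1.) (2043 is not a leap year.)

47

Days in months before February: 31 = 31.
Plus 16 days into February → day 47.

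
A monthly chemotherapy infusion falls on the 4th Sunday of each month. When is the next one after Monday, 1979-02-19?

1979-02-25

February 1979 starts on a Thursday; its first Sunday is the 4th, so the 4th Sunday is the 25th — 1979-02-25.
1979-02-25 is after 1979-02-19, so that is the next one.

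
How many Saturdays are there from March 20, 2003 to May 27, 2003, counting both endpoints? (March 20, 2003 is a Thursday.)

March 20, 2003 is a Thursday; the first Saturday on or after it is March 22, 2003 (2 days later).
From March 22, 2003 to May 27, 2003: 9 + 30 + 27 = 66 days (rest of March, April, May).
66 ÷ 7 = 9 full weeks with remainder 3, so 9 more Saturdays after the first → 10.

10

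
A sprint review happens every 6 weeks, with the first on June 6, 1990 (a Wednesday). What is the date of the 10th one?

The 10th occurrence is 9 intervals after the first: 9 × 42 = 378 days after June 6, 1990.
June has 30 days — 24 days to the end of June leaves 354.
July has 31 days (323 left).
August has 31 days (292 left).
September has 30 days (262 left).
October has 31 days (231 left).
November has 30 days (201 left).
December has 31 days (170 left).
January has 31 days (139 left).
February has 28 days (111 left).
March has 31 days (80 left).
April has 30 days (50 left).
May has 31 days (19 left).
19 days into June → June 19, 1991.

June 19, 1991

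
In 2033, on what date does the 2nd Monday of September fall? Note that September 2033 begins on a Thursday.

September 2033 begins on a Thursday, so the first Monday is September 5 (4 days later).
The 2nd Monday is 1 weeks later: 5 + 7 = 12.

12 September 2033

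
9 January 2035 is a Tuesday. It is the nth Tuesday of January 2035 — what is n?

2nd

Day 9 falls in week ⌈9/7⌉ of the month.
Days 1–7 hold the 1st Tuesday, 8–14 the 2nd, 15–21 the 3rd, 22–28 the 4th, 29–31 the 5th.
9 is in the range for the 2nd.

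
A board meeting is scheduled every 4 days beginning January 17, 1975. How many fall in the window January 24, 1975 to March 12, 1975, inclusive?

12

Occurrences land 4·i days after January 17, 1975 for i = 0, 1, 2, …
January 24, 1975 is 7 days after the start; 7 ÷ 4 = 1 remainder 3; since the remainder is 3, round up to i = 2. First occurrence in the window: #3 on January 25, 1975 (2×4 = 8 days in).
March 12, 1975 is 54 days after the start; 54 ÷ 4 = 13 remainder 2. Last occurrence in the window: #14 on March 10, 1975.
Occurrences #3 through #14: 12 in total.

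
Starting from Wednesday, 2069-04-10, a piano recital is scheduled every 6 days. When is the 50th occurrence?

2070-01-29

The 50th occurrence is 49 intervals after the first: 49 × 6 = 294 days after 2069-04-10.
April has 30 days — 20 days to the end of April leaves 274.
May has 31 days (243 left).
June has 30 days (213 left).
July has 31 days (182 left).
August has 31 days (151 left).
September has 30 days (121 left).
October has 31 days (90 left).
November has 30 days (60 left).
December has 31 days (29 left).
29 days into January → 2070-01-29.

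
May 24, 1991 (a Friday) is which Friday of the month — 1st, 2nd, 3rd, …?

4th

Day 24 falls in week ⌈24/7⌉ of the month.
Days 1–7 hold the 1st Friday, 8–14 the 2nd, 15–21 the 3rd, 22–28 the 4th, 29–31 the 5th.
24 is in the range for the 4th.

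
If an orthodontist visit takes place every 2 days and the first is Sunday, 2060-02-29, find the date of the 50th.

The 50th occurrence is 49 intervals after the first: 49 × 2 = 98 days after 2060-02-29.
February has 29 days — 0 days to the end of February leaves 98.
March has 31 days (67 left).
April has 30 days (37 left).
May has 31 days (6 left).
6 days into June → 2060-06-06.

2060-06-06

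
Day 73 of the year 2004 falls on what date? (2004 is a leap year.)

January has 31 days (73 − 31 = 42 remain).
February has 29 days (42 − 29 = 13 remain).
13 into March → March 13.

2004-03-13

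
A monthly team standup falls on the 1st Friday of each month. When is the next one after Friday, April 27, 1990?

May 4, 1990

April 1990 starts on a Sunday, so its 1st Friday is April 6, 1990 (5 days in).
That is not after April 27, 1990, so look at May 1990.
May 1990 starts on a Tuesday, so its 1st Friday is May 4, 1990 (3 days in).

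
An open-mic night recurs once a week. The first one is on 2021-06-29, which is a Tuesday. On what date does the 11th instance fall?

The 11th occurrence is 10 intervals after the first: 10 × 7 = 70 days after 2021-06-29.
June has 30 days — 1 day to the end of June leaves 69.
July has 31 days (38 left).
August has 31 days (7 left).
7 days into September → 2021-09-07.

2021-09-07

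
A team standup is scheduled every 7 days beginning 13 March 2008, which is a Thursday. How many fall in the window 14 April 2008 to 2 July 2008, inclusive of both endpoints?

Occurrences land 7·i days after 13 March 2008 for i = 0, 1, 2, …
14 April 2008 is 32 days after the start; 32 ÷ 7 = 4 remainder 4; since the remainder is 4, round up to i = 5. First occurrence in the window: #6 on 17 April 2008 (5×7 = 35 days in).
2 July 2008 is 111 days after the start; 111 ÷ 7 = 15 remainder 6. Last occurrence in the window: #16 on 26 June 2008.
Occurrences #6 through #16: 11 in total.

11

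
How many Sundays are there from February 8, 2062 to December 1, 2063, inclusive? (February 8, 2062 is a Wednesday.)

94

February 8, 2062 is a Wednesday; the first Sunday on or after it is February 12, 2062 (4 days later).
From February 12, 2062 to December 1, 2063: 322 + 335 = 657 days (rest of 2062, to December 1, 2063 in 2063).
657 ÷ 7 = 93 full weeks with remainder 6, so 93 more Sundays after the first → 94.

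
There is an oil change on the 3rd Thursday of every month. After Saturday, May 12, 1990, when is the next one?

May 17, 1990

May 1990 starts on a Tuesday; its first Thursday is the 3rd, so the 3rd Thursday is the 17th — May 17, 1990.
May 17, 1990 is after May 12, 1990, so that is the next one.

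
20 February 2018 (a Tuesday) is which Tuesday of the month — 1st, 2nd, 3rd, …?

3rd

Day 20 falls in week ⌈20/7⌉ of the month.
Days 1–7 hold the 1st Tuesday, 8–14 the 2nd, 15–21 the 3rd, 22–28 the 4th, 29–31 the 5th.
20 is in the range for the 3rd.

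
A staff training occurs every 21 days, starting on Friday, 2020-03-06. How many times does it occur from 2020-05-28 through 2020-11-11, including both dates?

8

Occurrences land 21·i days after 2020-03-06 for i = 0, 1, 2, …
2020-05-28 is 83 days after the start; 83 ÷ 21 = 3 remainder 20; since the remainder is 20, round up to i = 4. First occurrence in the window: #5 on 2020-05-29 (4×21 = 84 days in).
2020-11-11 is 250 days after the start; 250 ÷ 21 = 11 remainder 19. Last occurrence in the window: #12 on 2020-10-23.
Occurrences #5 through #12: 8 in total.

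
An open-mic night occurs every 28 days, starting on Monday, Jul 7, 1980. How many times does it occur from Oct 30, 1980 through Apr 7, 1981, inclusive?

Occurrences land 28·i days after Jul 7, 1980 for i = 0, 1, 2, …
Oct 30, 1980 is 115 days after the start; 115 ÷ 28 = 4 remainder 3; since the remainder is 3, round up to i = 5. First occurrence in the window: #6 on Nov 24, 1980 (5×28 = 140 days in).
Apr 7, 1981 is 274 days after the start; 274 ÷ 28 = 9 remainder 22. Last occurrence in the window: #10 on Mar 16, 1981.
Occurrences #6 through #10: 5 in total.

5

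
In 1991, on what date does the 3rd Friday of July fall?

July 1991 begins on a Monday, so the first Friday is July 5 (4 days later).
The 3rd Friday is 2 weeks later: 5 + 14 = 19.

19 July 1991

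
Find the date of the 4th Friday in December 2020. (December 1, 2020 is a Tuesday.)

25 December 2020

December 2020 begins on a Tuesday, so the first Friday is December 4 (3 days later).
The 4th Friday is 3 weeks later: 4 + 21 = 25.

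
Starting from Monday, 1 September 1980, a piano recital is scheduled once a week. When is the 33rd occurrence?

The 33rd occurrence is 32 intervals after the first: 32 × 7 = 224 days after 1 September 1980.
September has 30 days — 29 days to the end of September leaves 195.
October has 31 days (164 left).
November has 30 days (134 left).
December has 31 days (103 left).
January has 31 days (72 left).
February has 28 days (44 left).
March has 31 days (13 left).
13 days into April → 13 April 1981.

13 April 1981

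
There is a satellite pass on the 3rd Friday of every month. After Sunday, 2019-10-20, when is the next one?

2019-11-15

October 2019 starts on a Tuesday; its first Friday is the 4th, so the 3rd Friday is the 18th — 2019-10-18.
That is not after 2019-10-20, so look at November 2019.
November 2019 starts on a Friday; its first Friday is the 1st, so the 3rd Friday is the 15th — 2019-11-15.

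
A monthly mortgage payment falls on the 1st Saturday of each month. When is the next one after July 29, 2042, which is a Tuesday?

August 2, 2042

July 2042 starts on a Tuesday, so its 1st Saturday is July 5, 2042 (4 days in).
That is not after July 29, 2042, so look at August 2042.
August 2042 starts on a Friday, so its 1st Saturday is August 2, 2042 (1 day in).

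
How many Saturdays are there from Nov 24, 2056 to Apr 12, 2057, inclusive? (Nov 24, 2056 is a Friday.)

20

Nov 24, 2056 is a Friday; the first Saturday on or after it is Nov 25, 2056 (1 day later).
From Nov 25, 2056 to Apr 12, 2057: 5 + 31 + 31 + 28 + 31 + 12 = 138 days (rest of Nov, Dec, Jan, Feb, Mar, Apr).
138 ÷ 7 = 19 full weeks with remainder 5, so 19 more Saturdays after the first → 20.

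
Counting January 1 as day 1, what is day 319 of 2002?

Nov 15, 2002

Jan has 31 days (319 − 31 = 288 remain).
Feb has 28 days (288 − 28 = 260 remain).
Mar has 31 days (260 − 31 = 229 remain).
Apr has 30 days (229 − 30 = 199 remain).
May has 31 days (199 − 31 = 168 remain).
Jun has 30 days (168 − 30 = 138 remain).
Jul has 31 days (138 − 31 = 107 remain).
Aug has 31 days (107 − 31 = 76 remain).
Sep has 30 days (76 − 30 = 46 remain).
Oct has 31 days (46 − 31 = 15 remain).
15 into Nov → Nov 15.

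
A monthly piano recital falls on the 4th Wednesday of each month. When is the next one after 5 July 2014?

23 July 2014

July 2014 starts on a Tuesday; its first Wednesday is the 2nd, so the 4th Wednesday is the 23rd — 23 July 2014.
23 July 2014 is after 5 July 2014, so that is the next one.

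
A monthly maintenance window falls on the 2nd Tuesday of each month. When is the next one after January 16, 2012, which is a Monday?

January 2012 starts on a Sunday; its first Tuesday is the 3rd, so the 2nd Tuesday is the 10th — January 10, 2012.
That is not after January 16, 2012, so look at February 2012.
February 2012 starts on a Wednesday; its first Tuesday is the 7th, so the 2nd Tuesday is the 14th — February 14, 2012.

February 14, 2012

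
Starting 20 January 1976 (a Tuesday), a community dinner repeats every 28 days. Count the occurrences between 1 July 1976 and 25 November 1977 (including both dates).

19

Occurrences land 28·i days after 20 January 1976 for i = 0, 1, 2, …
1 July 1976 is 163 days after the start; 163 ÷ 28 = 5 remainder 23; since the remainder is 23, round up to i = 6. First occurrence in the window: #7 on 6 July 1976 (6×28 = 168 days in).
25 November 1977 is 675 days after the start; 675 ÷ 28 = 24 remainder 3. Last occurrence in the window: #25 on 22 November 1977.
Occurrences #7 through #25: 19 in total.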